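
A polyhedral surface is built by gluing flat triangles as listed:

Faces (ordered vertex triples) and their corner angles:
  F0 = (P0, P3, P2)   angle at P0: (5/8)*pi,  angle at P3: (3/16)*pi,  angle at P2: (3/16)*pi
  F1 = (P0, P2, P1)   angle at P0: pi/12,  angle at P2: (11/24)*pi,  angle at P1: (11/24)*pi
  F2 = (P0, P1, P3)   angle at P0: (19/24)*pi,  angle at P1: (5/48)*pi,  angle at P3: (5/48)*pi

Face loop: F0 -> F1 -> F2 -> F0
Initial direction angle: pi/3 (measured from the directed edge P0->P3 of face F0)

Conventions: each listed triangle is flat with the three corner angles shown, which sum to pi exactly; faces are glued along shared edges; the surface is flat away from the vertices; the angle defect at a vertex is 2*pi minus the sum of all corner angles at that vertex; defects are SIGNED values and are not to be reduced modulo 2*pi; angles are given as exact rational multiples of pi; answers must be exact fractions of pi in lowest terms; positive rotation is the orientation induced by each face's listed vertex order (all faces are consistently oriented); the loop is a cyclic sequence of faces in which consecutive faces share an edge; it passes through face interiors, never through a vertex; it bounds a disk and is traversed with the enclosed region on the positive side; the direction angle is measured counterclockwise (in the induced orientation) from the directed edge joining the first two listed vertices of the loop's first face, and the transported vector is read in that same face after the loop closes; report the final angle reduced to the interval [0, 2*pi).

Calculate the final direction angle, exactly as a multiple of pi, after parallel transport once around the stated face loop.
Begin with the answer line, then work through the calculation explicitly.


Answer: final direction angle = (5/6)*pi

enclosed vertex P0: corner angles sum to (3/2)*pi, defect = 2*pi - (3/2)*pi = pi/2
holonomy = initial angle + sum of enclosed defects (mod 2*pi), positive in the induced orientation
final angle = pi/3 + pi/2 = (5/6)*pi (mod 2*pi)


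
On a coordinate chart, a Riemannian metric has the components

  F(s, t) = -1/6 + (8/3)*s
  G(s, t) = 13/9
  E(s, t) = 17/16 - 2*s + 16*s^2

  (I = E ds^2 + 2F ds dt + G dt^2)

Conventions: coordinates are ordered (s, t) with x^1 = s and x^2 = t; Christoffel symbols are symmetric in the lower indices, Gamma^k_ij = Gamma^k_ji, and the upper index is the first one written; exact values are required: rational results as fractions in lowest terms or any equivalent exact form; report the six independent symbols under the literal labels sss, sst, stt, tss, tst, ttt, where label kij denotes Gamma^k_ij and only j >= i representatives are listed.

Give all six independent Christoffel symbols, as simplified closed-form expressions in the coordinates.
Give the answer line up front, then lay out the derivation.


Answer: Gamma_sss = (2304*s - 144)/(2304*s^2 - 288*s + 217), Gamma_sst = 0, Gamma_stt = 0, Gamma_tss = 384/(2304*s^2 - 288*s + 217), Gamma_tst = 0, Gamma_ttt = 0

E = 17/16 - 2*s + 16*s^2; F = -1/6 + (8/3)*s; G = 13/9
Gamma^k_ij = (1/2) g^{kl} (d_i g_jl + d_j g_il - d_l g_ij), with g^inv = (1/(EG-F^2)) [[G, -F], [-F, E]]
first partials: E_s = -2 + 32*s, E_t = 0, F_s = 8/3, F_t = 0, G_s = 0, G_t = 0
D = EG - F^2 = 217/144 - 2*s + 16*s^2
expanded: Gamma^s_ss = (G E_s - 2F F_s + F E_t)/(2D), Gamma^s_st = (G E_t - F G_s)/(2D), Gamma^s_tt = (2G F_t - G G_s - F G_t)/(2D), Gamma^t_ss = (2E F_s - E E_t - F E_s)/(2D), Gamma^t_st = (E G_s - F E_t)/(2D), Gamma^t_tt = (E G_t - 2F F_t + F G_s)/(2D); substitute and cancel common factors


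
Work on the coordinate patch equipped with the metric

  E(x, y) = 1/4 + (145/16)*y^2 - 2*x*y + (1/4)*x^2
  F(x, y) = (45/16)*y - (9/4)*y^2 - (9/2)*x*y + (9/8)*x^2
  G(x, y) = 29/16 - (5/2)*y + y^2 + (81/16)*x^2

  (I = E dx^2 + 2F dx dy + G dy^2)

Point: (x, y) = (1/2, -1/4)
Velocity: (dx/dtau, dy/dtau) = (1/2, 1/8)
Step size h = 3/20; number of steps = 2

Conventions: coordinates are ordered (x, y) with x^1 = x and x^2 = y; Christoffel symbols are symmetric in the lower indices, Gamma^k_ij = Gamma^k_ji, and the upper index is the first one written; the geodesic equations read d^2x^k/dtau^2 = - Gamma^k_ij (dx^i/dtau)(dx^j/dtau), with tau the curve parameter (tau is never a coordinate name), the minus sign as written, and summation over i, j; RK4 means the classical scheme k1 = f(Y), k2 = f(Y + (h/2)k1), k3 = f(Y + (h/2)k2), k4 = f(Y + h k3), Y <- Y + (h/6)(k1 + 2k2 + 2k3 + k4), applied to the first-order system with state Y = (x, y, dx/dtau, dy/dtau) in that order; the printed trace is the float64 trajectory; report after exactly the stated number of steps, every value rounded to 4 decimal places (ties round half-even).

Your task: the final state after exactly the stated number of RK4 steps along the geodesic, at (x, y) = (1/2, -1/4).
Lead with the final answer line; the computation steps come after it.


Answer: x = 0.6580, y = -0.2306, dx/dtau = 0.5431, dy/dtau = 0.0080

f(Y) = (dx/dtau, dy/dtau, -Gamma^x_ij Y'^i Y'^j, -Gamma^y_ij Y'^i Y'^j) with the Gammas evaluated at the stage position; h = 0.150000; intermediate values shown to 6 dp
step 0: x = 0.5000, y = -0.2500, dx/dtau = 0.5000, dy/dtau = 0.1250
step 1:
  k1: at (x, y) = (0.500000, -0.250000), (dx/dtau, dy/dtau) = (0.500000, 0.125000); Gamma_xxx = 0.332180, Gamma_xxy = -2.449827, Gamma_xyy = -0.747405, Gamma_yxx = 1.331950, Gamma_yxy = 0.672199, Gamma_yyy = -0.398340; k1 = (0.500000, 0.125000, 0.234862, -0.410788)
  k2: at (x, y) = (0.537500, -0.240625), (dx/dtau, dy/dtau) = (0.517615, 0.094191); Gamma_xxx = 0.224518, Gamma_xxy = -2.526855, Gamma_xyy = -1.093889, Gamma_yxx = 1.267718, Gamma_yxy = 0.755810, Gamma_yyy = -0.351054; k2 = (0.517615, 0.094191, 0.195943, -0.410237)
  k3: at (x, y) = (0.538821, -0.242936), (dx/dtau, dy/dtau) = (0.514696, 0.094232); Gamma_xxx = 0.224175, Gamma_xxy = -2.515631, Gamma_xyy = -1.082731, Gamma_yxx = 1.272248, Gamma_yxy = 0.754280, Gamma_yyy = -0.350773; k3 = (0.514696, 0.094232, 0.194249, -0.407085)
  k4: at (x, y) = (0.577204, -0.235865), (dx/dtau, dy/dtau) = (0.529137, 0.063937); Gamma_xxx = 0.124164, Gamma_xxy = -2.594965, Gamma_xyy = -1.430934, Gamma_yxx = 1.218533, Gamma_yxy = 0.829606, Gamma_yyy = -0.289844; k4 = (0.529137, 0.063937, 0.146669, -0.396121)
  Y <- Y + (h/6)(k1 + 2k2 + 2k3 + k4): x = 0.5773, y = -0.2359, dx/dtau = 0.5290, dy/dtau = 0.0640
step 2:
  k1: at (x, y) = (0.577344, -0.235855), (dx/dtau, dy/dtau) = (0.529048, 0.063961); Gamma_xxx = 0.123832, Gamma_xxy = -2.595185, Gamma_xyy = -1.432060, Gamma_yxx = 1.218385, Gamma_yxy = 0.829844, Gamma_yyy = -0.289614; k1 = (0.529048, 0.063961, 0.146833, -0.395992)
  k2: at (x, y) = (0.617023, -0.231058), (dx/dtau, dy/dtau) = (0.540060, 0.034262); Gamma_xxx = 0.029923, Gamma_xxy = -2.675008, Gamma_xyy = -1.779861, Gamma_yxx = 1.173686, Gamma_yxy = 0.898184, Gamma_yyy = -0.216728; k2 = (0.540060, 0.034262, 0.092355, -0.375308)
  k3: at (x, y) = (0.617848, -0.233286), (dx/dtau, dy/dtau) = (0.535974, 0.035813); Gamma_xxx = 0.031015, Gamma_xxy = -2.662365, Gamma_xyy = -1.757463, Gamma_yxx = 1.177968, Gamma_yxy = 0.895623, Gamma_yyy = -0.218344; k3 = (0.535974, 0.035813, 0.095552, -0.372496)
  k4: at (x, y) = (0.657740, -0.230483), (dx/dtau, dy/dtau) = (0.543381, 0.008087); Gamma_xxx = -0.054971, Gamma_xxy = -2.738950, Gamma_xyy = -2.086350, Gamma_yxx = 1.141118, Gamma_yxy = 0.956068, Gamma_yyy = -0.138943; k4 = (0.543381, 0.008087, 0.040438, -0.345323)
  Y <- Y + (h/6)(k1 + 2k2 + 2k3 + k4): x = 0.6580, y = -0.2306, dx/dtau = 0.5431, dy/dtau = 0.0080


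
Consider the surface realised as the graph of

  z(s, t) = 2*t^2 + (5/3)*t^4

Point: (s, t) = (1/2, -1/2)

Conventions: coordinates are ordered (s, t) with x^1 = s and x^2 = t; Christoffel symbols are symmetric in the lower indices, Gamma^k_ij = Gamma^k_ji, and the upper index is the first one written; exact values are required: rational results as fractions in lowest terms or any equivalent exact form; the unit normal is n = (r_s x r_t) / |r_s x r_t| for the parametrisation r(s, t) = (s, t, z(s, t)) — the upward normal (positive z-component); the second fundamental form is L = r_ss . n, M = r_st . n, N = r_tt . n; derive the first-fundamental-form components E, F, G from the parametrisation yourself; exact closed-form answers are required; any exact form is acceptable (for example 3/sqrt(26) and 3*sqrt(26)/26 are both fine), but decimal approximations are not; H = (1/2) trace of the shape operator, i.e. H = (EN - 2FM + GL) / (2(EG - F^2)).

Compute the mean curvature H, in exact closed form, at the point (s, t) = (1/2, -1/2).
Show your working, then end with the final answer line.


z_s = 0, z_t = -17/6, z_ss = 0, z_st = 0, z_tt = 9
E = 1, F = 0, G = 325/36; answer radicand W^2 = 325/36
unnormalised second-form numerators: l = 0, m = 0, n = 9; L = l/sqrt(325/36), and similarly M = m/sqrt(W^2), N = n/sqrt(W^2)
H = (E*n - 2*F*m + G*l) / (2*(EG - F^2)*sqrt(W^2)); E*n - 2*F*m + G*l = 9, EG - F^2 = 325/36, so H = (162/325)/sqrt(325/36)

Answer: H = 972*sqrt(13)/21125


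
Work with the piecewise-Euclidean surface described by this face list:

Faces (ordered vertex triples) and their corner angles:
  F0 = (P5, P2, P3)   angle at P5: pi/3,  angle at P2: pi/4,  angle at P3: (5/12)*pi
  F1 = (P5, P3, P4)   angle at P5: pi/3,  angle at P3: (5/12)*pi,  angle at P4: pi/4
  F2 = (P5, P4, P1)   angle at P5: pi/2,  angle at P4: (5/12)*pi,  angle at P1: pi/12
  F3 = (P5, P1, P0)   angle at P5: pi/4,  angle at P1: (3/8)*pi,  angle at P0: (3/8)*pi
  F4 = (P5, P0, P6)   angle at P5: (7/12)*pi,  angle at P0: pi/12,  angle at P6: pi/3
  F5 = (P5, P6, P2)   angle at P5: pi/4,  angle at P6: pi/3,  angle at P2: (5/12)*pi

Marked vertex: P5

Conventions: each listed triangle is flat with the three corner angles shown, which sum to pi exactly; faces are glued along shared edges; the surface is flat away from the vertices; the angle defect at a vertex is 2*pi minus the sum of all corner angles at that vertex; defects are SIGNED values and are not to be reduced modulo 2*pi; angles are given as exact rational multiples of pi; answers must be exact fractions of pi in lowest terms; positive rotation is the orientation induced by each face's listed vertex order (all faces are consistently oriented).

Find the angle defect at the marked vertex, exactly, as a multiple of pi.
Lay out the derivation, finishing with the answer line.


Sum of corner angles at P5: (9/4)*pi
defect = 2*pi - (9/4)*pi

Answer: defect(P5) = -pi/4


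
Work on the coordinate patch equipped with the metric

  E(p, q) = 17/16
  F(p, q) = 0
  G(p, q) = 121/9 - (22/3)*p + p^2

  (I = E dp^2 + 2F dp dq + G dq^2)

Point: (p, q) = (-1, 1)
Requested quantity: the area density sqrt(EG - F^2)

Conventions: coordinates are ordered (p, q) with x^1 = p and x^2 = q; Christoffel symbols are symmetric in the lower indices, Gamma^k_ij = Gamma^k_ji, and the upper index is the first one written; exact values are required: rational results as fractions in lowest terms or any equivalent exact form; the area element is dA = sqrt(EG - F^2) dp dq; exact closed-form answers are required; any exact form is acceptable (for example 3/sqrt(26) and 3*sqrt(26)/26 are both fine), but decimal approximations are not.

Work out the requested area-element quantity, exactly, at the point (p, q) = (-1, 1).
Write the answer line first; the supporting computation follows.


Answer: sqrt(EG - F^2) = 7*sqrt(17)/6

E = 17/16, F = 0, G = 196/9; EG - F^2 = 833/36


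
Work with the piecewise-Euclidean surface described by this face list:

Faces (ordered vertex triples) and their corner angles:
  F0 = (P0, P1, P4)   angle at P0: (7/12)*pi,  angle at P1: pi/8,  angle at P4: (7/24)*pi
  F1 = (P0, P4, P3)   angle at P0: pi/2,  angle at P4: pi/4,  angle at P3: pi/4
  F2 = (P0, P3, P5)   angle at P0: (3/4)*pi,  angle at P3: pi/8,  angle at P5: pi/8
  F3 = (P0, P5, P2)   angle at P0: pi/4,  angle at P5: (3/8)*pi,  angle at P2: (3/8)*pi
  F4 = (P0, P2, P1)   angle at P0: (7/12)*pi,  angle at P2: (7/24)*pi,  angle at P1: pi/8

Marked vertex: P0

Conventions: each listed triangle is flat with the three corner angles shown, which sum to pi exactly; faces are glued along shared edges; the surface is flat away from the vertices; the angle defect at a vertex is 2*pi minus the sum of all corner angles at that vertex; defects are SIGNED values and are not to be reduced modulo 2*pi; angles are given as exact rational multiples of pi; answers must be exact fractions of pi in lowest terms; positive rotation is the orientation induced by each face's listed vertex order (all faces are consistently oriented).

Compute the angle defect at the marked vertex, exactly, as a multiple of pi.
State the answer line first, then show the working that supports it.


Answer: defect(P0) = (-2/3)*pi

Sum of corner angles at P0: (8/3)*pi
defect = 2*pi - (8/3)*pi


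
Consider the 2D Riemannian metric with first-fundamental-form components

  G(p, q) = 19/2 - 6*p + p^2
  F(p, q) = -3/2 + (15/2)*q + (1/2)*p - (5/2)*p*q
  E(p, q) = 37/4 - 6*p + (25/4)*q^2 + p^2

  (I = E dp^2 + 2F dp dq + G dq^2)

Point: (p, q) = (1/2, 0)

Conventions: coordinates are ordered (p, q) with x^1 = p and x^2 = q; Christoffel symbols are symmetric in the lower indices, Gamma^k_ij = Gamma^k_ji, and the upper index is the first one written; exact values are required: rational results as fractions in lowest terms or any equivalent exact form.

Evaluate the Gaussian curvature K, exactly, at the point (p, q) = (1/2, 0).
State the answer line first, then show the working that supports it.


Answer: K = -58812/458329

E = 13/2, F = -5/4, G = 27/4, EG - F^2 = 677/16 at the point
E_p = -5, E_q = 0, F_p = 1/2, F_q = 25/4, G_p = -5, G_q = 0
E_qq = 25/2, F_pq = -5/2, G_pp = 2
Apply the Brioschi formula K = (det M1 - det M2)/(EG - F^2)^2 over the derivative matrices of E, F, G.
M1 = [[-E_qq/2 + F_pq - G_pp/2, E_p/2, F_p - E_q/2], [F_q - G_p/2, E, F], [G_q/2, F, G]] = [[-39/4, -5/2, 1/2], [35/4, 13/2, -5/4], [0, -5/4, 27/4]]; det M1 = -17303/64
M2 = [[0, E_q/2, G_p/2], [E_q/2, E, F], [G_p/2, F, G]] = [[0, 0, -5/2], [0, 13/2, -5/4], [-5/2, -5/4, 27/4]]; det M2 = -325/8
det M1 - det M2 = -14703/64; K = -14703/64 / (677/16)^2 = -58812/458329


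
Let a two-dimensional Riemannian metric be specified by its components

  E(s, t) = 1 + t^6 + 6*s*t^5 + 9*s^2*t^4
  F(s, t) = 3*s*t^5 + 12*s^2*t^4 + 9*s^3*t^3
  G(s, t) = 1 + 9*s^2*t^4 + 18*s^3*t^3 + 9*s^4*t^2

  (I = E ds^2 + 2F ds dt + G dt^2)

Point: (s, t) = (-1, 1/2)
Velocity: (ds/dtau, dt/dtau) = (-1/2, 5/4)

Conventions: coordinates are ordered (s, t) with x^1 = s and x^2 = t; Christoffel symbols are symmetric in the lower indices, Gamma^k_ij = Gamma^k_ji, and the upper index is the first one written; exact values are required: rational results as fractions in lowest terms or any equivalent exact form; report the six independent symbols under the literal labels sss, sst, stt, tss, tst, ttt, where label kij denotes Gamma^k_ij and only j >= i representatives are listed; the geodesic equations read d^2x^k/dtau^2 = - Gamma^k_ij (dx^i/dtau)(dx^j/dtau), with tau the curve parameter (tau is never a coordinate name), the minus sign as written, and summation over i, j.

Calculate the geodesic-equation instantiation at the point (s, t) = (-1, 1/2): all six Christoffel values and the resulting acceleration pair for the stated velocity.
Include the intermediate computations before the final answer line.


E = 89/64, F = -15/32, G = 25/16 at the point
E_s = -15/16, E_t = 45/16, F_s = 63/32, F_t = -27/16, G_s = -27/8, G_t = 0
EG - F^2 = 125/64;  g^inv = (64/125) * [[25/16, 15/32], [15/32, 89/64]]
first-kind symbols [ij,l] = (1/2)(d_i g_jl + d_j g_il - d_l g_ij): [ss,s] = E_s/2 = -15/32, [ss,t] = F_s - E_t/2 = 9/16, [st,s] = E_t/2 = 45/32, [st,t] = G_s/2 = -27/16, [tt,s] = F_t - G_s/2 = 0, [tt,t] = G_t/2 = 0
Gamma^s_ij = (G*[ij,s] - F*[ij,t])/(EG - F^2), Gamma^t_ij = (E*[ij,t] - F*[ij,s])/(EG - F^2)
Gamma_sss = -6/25, Gamma_sst = 18/25, Gamma_stt = 0, Gamma_tss = 36/125, Gamma_tst = -108/125, Gamma_ttt = 0
d^2s/dtau^2 = -(Gamma_sss*(-1/2)^2 + 2*Gamma_sst*(-1/2)*(5/4) + Gamma_stt*(5/4)^2) = 24/25
d^2t/dtau^2 = -(Gamma_tss*(-1/2)^2 + 2*Gamma_tst*(-1/2)*(5/4) + Gamma_ttt*(5/4)^2) = -144/125

Answer: Gamma_sss = -6/25, Gamma_sst = 18/25, Gamma_stt = 0, Gamma_tss = 36/125, Gamma_tst = -108/125, Gamma_ttt = 0; accelerations (d^2s/dtau^2, d^2t/dtau^2) = (24/25, -144/125)


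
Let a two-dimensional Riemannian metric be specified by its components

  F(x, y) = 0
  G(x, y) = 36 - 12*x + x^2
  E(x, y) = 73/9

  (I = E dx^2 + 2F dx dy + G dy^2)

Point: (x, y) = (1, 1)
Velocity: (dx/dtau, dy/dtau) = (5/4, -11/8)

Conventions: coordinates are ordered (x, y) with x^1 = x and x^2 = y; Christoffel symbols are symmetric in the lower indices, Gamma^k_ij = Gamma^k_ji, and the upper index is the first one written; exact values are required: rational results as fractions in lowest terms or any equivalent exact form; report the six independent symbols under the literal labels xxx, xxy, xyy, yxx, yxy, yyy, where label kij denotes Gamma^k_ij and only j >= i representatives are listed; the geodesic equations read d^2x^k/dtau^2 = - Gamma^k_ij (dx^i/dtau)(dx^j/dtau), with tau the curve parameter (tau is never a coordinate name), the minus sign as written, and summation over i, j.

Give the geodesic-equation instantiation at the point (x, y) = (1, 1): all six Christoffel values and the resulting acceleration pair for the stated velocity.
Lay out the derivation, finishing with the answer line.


E = 73/9, F = 0, G = 25 at the point
E_x = 0, E_y = 0, F_x = 0, F_y = 0, G_x = -10, G_y = 0
EG - F^2 = 1825/9;  g^inv = (9/1825) * [[25, 0], [0, 73/9]]
first-kind symbols [ij,l] = (1/2)(d_i g_jl + d_j g_il - d_l g_ij): [xx,x] = E_x/2 = 0, [xx,y] = F_x - E_y/2 = 0, [xy,x] = E_y/2 = 0, [xy,y] = G_x/2 = -5, [yy,x] = F_y - G_x/2 = 5, [yy,y] = G_y/2 = 0
Gamma^x_ij = (G*[ij,x] - F*[ij,y])/(EG - F^2), Gamma^y_ij = (E*[ij,y] - F*[ij,x])/(EG - F^2)
Gamma_xxx = 0, Gamma_xxy = 0, Gamma_xyy = 45/73, Gamma_yxx = 0, Gamma_yxy = -1/5, Gamma_yyy = 0
d^2x/dtau^2 = -(Gamma_xxx*(5/4)^2 + 2*Gamma_xxy*(5/4)*(-11/8) + Gamma_xyy*(-11/8)^2) = -5445/4672
d^2y/dtau^2 = -(Gamma_yxx*(5/4)^2 + 2*Gamma_yxy*(5/4)*(-11/8) + Gamma_yyy*(-11/8)^2) = -11/16

Answer: Gamma_xxx = 0, Gamma_xxy = 0, Gamma_xyy = 45/73, Gamma_yxx = 0, Gamma_yxy = -1/5, Gamma_yyy = 0; accelerations (d^2x/dtau^2, d^2y/dtau^2) = (-5445/4672, -11/16)


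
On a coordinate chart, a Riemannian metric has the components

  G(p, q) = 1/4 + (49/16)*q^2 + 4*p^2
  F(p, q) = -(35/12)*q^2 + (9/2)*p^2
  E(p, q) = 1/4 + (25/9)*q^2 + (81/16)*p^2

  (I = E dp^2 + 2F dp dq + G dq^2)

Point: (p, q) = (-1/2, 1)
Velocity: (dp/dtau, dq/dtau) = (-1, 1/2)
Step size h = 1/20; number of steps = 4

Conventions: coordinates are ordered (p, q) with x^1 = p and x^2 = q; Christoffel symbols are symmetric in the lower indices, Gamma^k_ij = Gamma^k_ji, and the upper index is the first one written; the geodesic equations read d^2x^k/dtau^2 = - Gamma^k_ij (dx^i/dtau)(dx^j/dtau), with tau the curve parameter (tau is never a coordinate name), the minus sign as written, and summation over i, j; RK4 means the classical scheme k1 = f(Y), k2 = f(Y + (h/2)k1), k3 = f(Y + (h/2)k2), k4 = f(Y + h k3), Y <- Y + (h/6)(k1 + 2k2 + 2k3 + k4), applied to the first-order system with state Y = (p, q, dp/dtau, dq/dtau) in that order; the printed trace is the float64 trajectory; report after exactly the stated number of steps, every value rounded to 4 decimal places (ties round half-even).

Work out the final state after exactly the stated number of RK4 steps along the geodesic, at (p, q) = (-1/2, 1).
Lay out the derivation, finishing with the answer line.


f(Y) = (dp/dtau, dq/dtau, -Gamma^p_ij Y'^i Y'^j, -Gamma^q_ij Y'^i Y'^j) with the Gammas evaluated at the stage position; h = 0.050000; intermediate values shown to 6 dp
step 0: p = -0.5000, q = 1.0000, dp/dtau = -1.0000, dq/dtau = 0.5000
step 1:
  k1: at (p, q) = (-0.500000, 1.000000), (dp/dtau, dq/dtau) = (-1.000000, 0.500000); Gamma_ppp = -1.565175, Gamma_ppq = 0.548560, Gamma_pqq = -0.721601, Gamma_qpp = -2.337867, Gamma_qpq = -0.235864, Gamma_qqq = 0.410349; k1 = (-1.000000, 0.500000, 2.294135, 1.999415)
  k2: at (p, q) = (-0.525000, 1.012500), (dp/dtau, dq/dtau) = (-0.942647, 0.549985); Gamma_ppp = -1.467626, Gamma_ppq = 0.523294, Gamma_pqq = -0.681745, Gamma_qpp = -2.249633, Gamma_qpq = -0.263662, Gamma_qqq = 0.424732; k2 = (-0.942647, 0.549985, 2.052919, 1.597124)
  k3: at (p, q) = (-0.523566, 1.013750), (dp/dtau, dq/dtau) = (-0.948677, 0.539928); Gamma_ppp = -1.475083, Gamma_ppq = 0.524710, Gamma_pqq = -0.684372, Gamma_qpp = -2.254211, Gamma_qpq = -0.260080, Gamma_qqq = 0.422241; k3 = (-0.948677, 0.539928, 2.064598, 1.639236)
  k4: at (p, q) = (-0.547434, 1.026996), (dp/dtau, dq/dtau) = (-0.896770, 0.581962); Gamma_ppp = -1.390525, Gamma_ppq = 0.503623, Gamma_pqq = -0.650337, Gamma_qpp = -2.176206, Gamma_qpq = -0.282043, Gamma_qqq = 0.432073; k4 = (-0.896770, 0.581962, 1.864179, 1.309374)
  Y <- Y + (h/6)(k1 + 2k2 + 2k3 + k4): p = -0.5473, q = 1.0272, dp/dtau = -0.8967, dq/dtau = 0.5815
step 2:
  k1: at (p, q) = (-0.547328, 1.027182), (dp/dtau, dq/dtau) = (-0.896722, 0.581513); Gamma_ppp = -1.391132, Gamma_ppq = 0.503709, Gamma_pqq = -0.650530, Gamma_qpp = -2.176494, Gamma_qpq = -0.281703, Gamma_qqq = 0.431832; k1 = (-0.896722, 0.581513, 1.863929, 1.310323)
  k2: at (p, q) = (-0.569747, 1.041719), (dp/dtau, dq/dtau) = (-0.850124, 0.614271); Gamma_ppp = -1.319861, Gamma_ppq = 0.486233, Gamma_pqq = -0.621974, Gamma_qpp = -2.108232, Gamma_qpq = -0.297687, Gamma_qqq = 0.437251; k2 = (-0.850124, 0.614271, 1.696393, 1.047747)
  k3: at (p, q) = (-0.568582, 1.042538), (dp/dtau, dq/dtau) = (-0.854312, 0.607706); Gamma_ppp = -1.324983, Gamma_ppq = 0.487042, Gamma_pqq = -0.623689, Gamma_qpp = -2.111349, Gamma_qpq = -0.295357, Gamma_qqq = 0.435771; k3 = (-0.854312, 0.607706, 1.703087, 1.073352)
  k4: at (p, q) = (-0.590044, 1.057567), (dp/dtau, dq/dtau) = (-0.811568, 0.635180); Gamma_ppp = -1.262384, Gamma_ppq = 0.471889, Gamma_pqq = -0.598717, Gamma_qpp = -2.049861, Gamma_qpq = -0.307844, Gamma_qqq = 0.438786; k4 = (-0.811568, 0.635180, 1.559524, 0.855713)
  Y <- Y + (h/6)(k1 + 2k2 + 2k3 + k4): p = -0.5900, q = 1.0577, dp/dtau = -0.8115, dq/dtau = 0.6349
step 3:
  k1: at (p, q) = (-0.589971, 1.057687), (dp/dtau, dq/dtau) = (-0.811535, 0.634915); Gamma_ppp = -1.262750, Gamma_ppq = 0.471928, Gamma_pqq = -0.598827, Gamma_qpp = -2.050025, Gamma_qpq = -0.307643, Gamma_qqq = 0.438651; k1 = (-0.811535, 0.634915, 1.559358, 0.856269)
  k2: at (p, q) = (-0.610260, 1.073560), (dp/dtau, dq/dtau) = (-0.772551, 0.656321); Gamma_ppp = -1.209037, Gamma_ppq = 0.458817, Gamma_pqq = -0.577295, Gamma_qpp = -1.995047, Gamma_qpq = -0.316480, Gamma_qqq = 0.439271; k2 = (-0.772551, 0.656321, 1.435549, 0.680559)
  k3: at (p, q) = (-0.609285, 1.074095), (dp/dtau, dq/dtau) = (-0.775647, 0.651928); Gamma_ppp = -1.212727, Gamma_ppq = 0.459326, Gamma_pqq = -0.578494, Gamma_qpp = -1.997315, Gamma_qpq = -0.314892, Gamma_qqq = 0.438346; k3 = (-0.775647, 0.651928, 1.440008, 0.696878)
  k4: at (p, q) = (-0.628754, 1.090283), (dp/dtau, dq/dtau) = (-0.739535, 0.669758); Gamma_ppp = -1.165055, Gamma_ppq = 0.447616, Gamma_pqq = -0.559329, Gamma_qpp = -1.947098, Gamma_qpq = -0.321540, Gamma_qqq = 0.437662; k4 = (-0.739535, 0.669758, 1.331501, 0.550043)
  Y <- Y + (h/6)(k1 + 2k2 + 2k3 + k4): p = -0.6287, q = 1.0904, dp/dtau = -0.7395, dq/dtau = 0.6696
step 4:
  k1: at (p, q) = (-0.628700, 1.090363), (dp/dtau, dq/dtau) = (-0.739519, 0.669591); Gamma_ppp = -1.165292, Gamma_ppq = 0.447636, Gamma_pqq = -0.559397, Gamma_qpp = -1.947202, Gamma_qpq = -0.321413, Gamma_qqq = 0.437582; k1 = (-0.739519, 0.669591, 1.331408, 0.550400)
  k2: at (p, q) = (-0.647188, 1.107103), (dp/dtau, dq/dtau) = (-0.706234, 0.683351); Gamma_ppp = -1.123826, Gamma_ppq = 0.437182, Gamma_pqq = -0.542540, Gamma_qpp = -1.901606, Gamma_qpq = -0.325740, Gamma_qqq = 0.435563; k2 = (-0.706234, 0.683351, 1.235848, 0.430654)
  k3: at (p, q) = (-0.646356, 1.107447), (dp/dtau, dq/dtau) = (-0.708623, 0.680357); Gamma_ppp = -1.126582, Gamma_ppq = 0.437531, Gamma_pqq = -0.543421, Gamma_qpp = -1.903338, Gamma_qpq = -0.324618, Gamma_qqq = 0.434961; k3 = (-0.708623, 0.680357, 1.239133, 0.441409)
  k4: at (p, q) = (-0.664132, 1.124381), (dp/dtau, dq/dtau) = (-0.677562, 0.691661); Gamma_ppp = -1.089466, Gamma_ppq = 0.427987, Gamma_pqq = -0.528215, Gamma_qpp = -1.861250, Gamma_qpq = -0.327534, Gamma_qqq = 0.432232; k4 = (-0.677562, 0.691661, 1.154006, 0.340711)
  Y <- Y + (h/6)(k1 + 2k2 + 2k3 + k4): p = -0.6641, q = 1.1244, dp/dtau = -0.6776, dq/dtau = 0.6916

Answer: p = -0.6641, q = 1.1244, dp/dtau = -0.6776, dq/dtau = 0.6916


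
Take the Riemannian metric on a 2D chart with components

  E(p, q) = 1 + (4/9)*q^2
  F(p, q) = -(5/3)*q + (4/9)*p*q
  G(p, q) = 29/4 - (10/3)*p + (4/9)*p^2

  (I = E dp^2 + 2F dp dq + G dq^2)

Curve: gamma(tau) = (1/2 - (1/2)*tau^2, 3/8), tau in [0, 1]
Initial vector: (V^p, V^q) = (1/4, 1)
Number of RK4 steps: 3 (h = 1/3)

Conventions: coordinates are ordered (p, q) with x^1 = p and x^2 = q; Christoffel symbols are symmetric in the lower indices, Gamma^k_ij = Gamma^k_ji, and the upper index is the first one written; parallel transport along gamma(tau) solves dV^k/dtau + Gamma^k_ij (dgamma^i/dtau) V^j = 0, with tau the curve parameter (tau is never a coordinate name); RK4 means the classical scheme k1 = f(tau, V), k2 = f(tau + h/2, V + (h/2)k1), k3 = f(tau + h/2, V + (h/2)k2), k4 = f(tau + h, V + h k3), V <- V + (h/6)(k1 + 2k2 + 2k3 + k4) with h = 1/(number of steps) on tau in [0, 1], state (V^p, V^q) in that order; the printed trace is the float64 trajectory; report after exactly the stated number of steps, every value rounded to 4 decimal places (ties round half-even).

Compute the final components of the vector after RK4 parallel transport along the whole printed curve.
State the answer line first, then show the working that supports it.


Answer: V^p = 0.2621, V^q = 0.8873

gamma'(tau) = (-tau, 0); f(tau, V)^k = -Gamma^k_ij(gamma(tau)) gamma'^i(tau) V^j; h = 1/3; intermediate values shown to 6 dp
curve data and Christoffel symbols at the stage parameters:
  tau = 0.000000: gamma = (0.500000, 0.375000), gamma' = (0.000000, 0.000000); Gamma_ppp = 0.000000, Gamma_ppq = 0.028951, Gamma_pqq = 0.000000, Gamma_qpp = 0.000000, Gamma_qpq = -0.250905, Gamma_qqq = 0.000000
  tau = 0.166667: gamma = (0.486111, 0.375000), gamma' = (-0.166667, 0.000000); Gamma_ppp = 0.000000, Gamma_ppq = 0.028750, Gamma_pqq = 0.000000, Gamma_qpp = 0.000000, Gamma_qpq = -0.250229, Gamma_qqq = 0.000000
  tau = 0.333333: gamma = (0.444444, 0.375000), gamma' = (-0.333333, 0.000000); Gamma_ppp = 0.000000, Gamma_ppq = 0.028159, Gamma_pqq = 0.000000, Gamma_qpp = 0.000000, Gamma_qpq = -0.248215, Gamma_qqq = 0.000000
  tau = 0.500000: gamma = (0.375000, 0.375000), gamma' = (-0.500000, 0.000000); Gamma_ppp = 0.000000, Gamma_ppq = 0.027211, Gamma_pqq = 0.000000, Gamma_qpp = 0.000000, Gamma_qpq = -0.244898, Gamma_qqq = 0.000000
  tau = 0.666667: gamma = (0.277778, 0.375000), gamma' = (-0.666667, 0.000000); Gamma_ppp = 0.000000, Gamma_ppq = 0.025957, Gamma_pqq = 0.000000, Gamma_qpp = 0.000000, Gamma_qpq = -0.240343, Gamma_qqq = 0.000000
  tau = 0.833333: gamma = (0.152778, 0.375000), gamma' = (-0.833333, 0.000000); Gamma_ppp = 0.000000, Gamma_ppq = 0.024461, Gamma_pqq = 0.000000, Gamma_qpp = 0.000000, Gamma_qpq = -0.234643, Gamma_qqq = 0.000000
  tau = 1.000000: gamma = (0.000000, 0.375000), gamma' = (-1.000000, 0.000000); Gamma_ppp = 0.000000, Gamma_ppq = 0.022792, Gamma_pqq = 0.000000, Gamma_qpp = 0.000000, Gamma_qpq = -0.227920, Gamma_qqq = 0.000000
step 0: V^p = 0.2500, V^q = 1.0000
step 1: k1 = (0.000000, 0.000000), k2 = (0.004792, -0.041705), k3 = (0.004758, -0.041415), k4 = (0.009257, -0.081596); V <- V + (h/6)(k1 + 2k2 + 2k3 + k4): V^p = 0.2516, V^q = 0.9862
step 2: k1 = (0.009257, -0.081599), k2 = (0.013233, -0.119098), k3 = (0.013148, -0.118332), k4 = (0.016384, -0.151702); V <- V + (h/6)(k1 + 2k2 + 2k3 + k4): V^p = 0.2559, V^q = 0.9469
step 3: k1 = (0.016386, -0.151719), k2 = (0.018786, -0.180206), k3 = (0.018689, -0.179278), k4 = (0.020219, -0.202195); V <- V + (h/6)(k1 + 2k2 + 2k3 + k4): V^p = 0.2621, V^q = 0.8873


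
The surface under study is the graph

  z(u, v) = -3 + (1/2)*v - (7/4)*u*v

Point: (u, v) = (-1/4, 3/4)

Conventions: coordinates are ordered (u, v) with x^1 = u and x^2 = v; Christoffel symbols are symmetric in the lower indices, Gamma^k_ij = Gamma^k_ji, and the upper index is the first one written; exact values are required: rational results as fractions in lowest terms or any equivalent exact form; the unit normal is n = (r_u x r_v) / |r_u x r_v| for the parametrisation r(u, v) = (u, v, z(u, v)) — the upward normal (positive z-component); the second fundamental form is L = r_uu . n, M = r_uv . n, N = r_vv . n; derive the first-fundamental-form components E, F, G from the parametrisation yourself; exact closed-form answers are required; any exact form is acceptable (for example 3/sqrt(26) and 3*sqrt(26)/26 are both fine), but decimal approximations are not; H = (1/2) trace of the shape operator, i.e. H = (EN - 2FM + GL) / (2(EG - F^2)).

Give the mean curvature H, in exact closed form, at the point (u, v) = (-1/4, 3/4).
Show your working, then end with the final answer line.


z_u = -21/16, z_v = 15/16, z_uu = 0, z_uv = -7/4, z_vv = 0
E = 697/256, F = -315/256, G = 481/256; answer radicand W^2 = 461/128
unnormalised second-form numerators: l = 0, m = -7/4, n = 0; L = l/sqrt(461/128), and similarly M = m/sqrt(W^2), N = n/sqrt(W^2)
H = (E*n - 2*F*m + G*l) / (2*(EG - F^2)*sqrt(W^2)); E*n - 2*F*m + G*l = -2205/512, EG - F^2 = 461/128, so H = (-2205/3688)/sqrt(461/128)

Answer: H = -2205*sqrt(922)/212521


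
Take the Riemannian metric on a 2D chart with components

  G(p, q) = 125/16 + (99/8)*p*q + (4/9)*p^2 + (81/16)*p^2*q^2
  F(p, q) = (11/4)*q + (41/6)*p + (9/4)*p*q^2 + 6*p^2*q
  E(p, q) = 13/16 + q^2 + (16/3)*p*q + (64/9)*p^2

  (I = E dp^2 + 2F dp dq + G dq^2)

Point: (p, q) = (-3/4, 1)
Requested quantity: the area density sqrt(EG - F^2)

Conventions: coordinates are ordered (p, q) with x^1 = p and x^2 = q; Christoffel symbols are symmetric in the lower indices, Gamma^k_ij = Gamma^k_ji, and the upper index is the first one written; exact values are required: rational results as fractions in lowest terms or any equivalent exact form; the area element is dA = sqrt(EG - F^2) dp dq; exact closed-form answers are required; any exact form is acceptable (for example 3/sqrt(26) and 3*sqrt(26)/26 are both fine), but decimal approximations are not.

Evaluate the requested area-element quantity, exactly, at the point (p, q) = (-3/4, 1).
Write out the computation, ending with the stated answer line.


E = 29/16, F = -11/16, G = 417/256; EG - F^2 = 10157/4096

Answer: sqrt(EG - F^2) = sqrt(10157)/64


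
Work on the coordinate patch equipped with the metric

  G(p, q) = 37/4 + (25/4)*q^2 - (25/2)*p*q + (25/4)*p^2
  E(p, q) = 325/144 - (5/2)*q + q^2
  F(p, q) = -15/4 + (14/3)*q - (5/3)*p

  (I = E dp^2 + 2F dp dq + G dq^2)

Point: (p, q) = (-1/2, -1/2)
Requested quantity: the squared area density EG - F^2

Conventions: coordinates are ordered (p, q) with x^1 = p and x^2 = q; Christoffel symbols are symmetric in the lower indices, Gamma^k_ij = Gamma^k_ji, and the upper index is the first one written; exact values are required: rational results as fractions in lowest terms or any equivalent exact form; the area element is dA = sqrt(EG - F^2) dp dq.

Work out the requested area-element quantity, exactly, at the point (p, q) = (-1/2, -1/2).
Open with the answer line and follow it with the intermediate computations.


Answer: EG - F^2 = 4141/576

E = 541/144, F = -21/4, G = 37/4; EG - F^2 = 4141/576


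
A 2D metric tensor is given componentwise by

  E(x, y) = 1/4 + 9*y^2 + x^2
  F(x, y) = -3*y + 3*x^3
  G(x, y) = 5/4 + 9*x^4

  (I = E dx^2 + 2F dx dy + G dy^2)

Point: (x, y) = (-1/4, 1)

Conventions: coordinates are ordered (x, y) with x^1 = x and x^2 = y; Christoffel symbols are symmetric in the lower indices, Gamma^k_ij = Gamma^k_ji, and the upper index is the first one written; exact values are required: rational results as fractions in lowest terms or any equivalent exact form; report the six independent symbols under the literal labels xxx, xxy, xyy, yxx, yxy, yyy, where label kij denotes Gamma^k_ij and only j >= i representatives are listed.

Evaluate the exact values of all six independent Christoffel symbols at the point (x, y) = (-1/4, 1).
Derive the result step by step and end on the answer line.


E = 149/16, F = -195/64, G = 329/256 at the point
E_x = -1/2, E_y = 18, F_x = 9/16, F_y = -3, G_x = -9/16, G_y = 0
EG - F^2 = 2749/1024;  g^inv = (1024/2749) * [[329/256, 195/64], [195/64, 149/16]]
first-kind symbols [ij,l] = (1/2)(d_i g_jl + d_j g_il - d_l g_ij): [xx,x] = E_x/2 = -1/4, [xx,y] = F_x - E_y/2 = -135/16, [xy,x] = E_y/2 = 9, [xy,y] = G_x/2 = -9/32, [yy,x] = F_y - G_x/2 = -87/32, [yy,y] = G_y/2 = 0
Gamma^x_ij = (G*[ij,x] - F*[ij,y])/(EG - F^2), Gamma^y_ij = (E*[ij,y] - F*[ij,x])/(EG - F^2)

Answer: Gamma_xxx = -26654/2749, Gamma_xxy = 21933/5498, Gamma_xyy = -28623/21992, Gamma_yxx = -81240/2749, Gamma_yxy = 25398/2749, Gamma_yyy = -16965/5498


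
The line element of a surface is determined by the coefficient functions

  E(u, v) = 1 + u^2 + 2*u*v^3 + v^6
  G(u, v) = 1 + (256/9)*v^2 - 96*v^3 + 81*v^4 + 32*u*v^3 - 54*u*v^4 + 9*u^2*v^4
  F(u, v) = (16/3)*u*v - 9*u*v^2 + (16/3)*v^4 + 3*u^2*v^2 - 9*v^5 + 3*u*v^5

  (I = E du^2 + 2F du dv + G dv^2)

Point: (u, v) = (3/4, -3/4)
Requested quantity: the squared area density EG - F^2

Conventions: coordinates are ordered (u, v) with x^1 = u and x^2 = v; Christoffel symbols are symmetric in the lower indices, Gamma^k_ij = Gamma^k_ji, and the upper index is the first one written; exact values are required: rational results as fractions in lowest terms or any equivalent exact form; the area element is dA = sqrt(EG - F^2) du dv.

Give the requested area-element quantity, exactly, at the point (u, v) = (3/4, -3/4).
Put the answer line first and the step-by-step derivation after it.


Answer: EG - F^2 = 126769/2048

E = 4537/4096, F = -10479/4096, G = 253097/4096; EG - F^2 = 126769/2048


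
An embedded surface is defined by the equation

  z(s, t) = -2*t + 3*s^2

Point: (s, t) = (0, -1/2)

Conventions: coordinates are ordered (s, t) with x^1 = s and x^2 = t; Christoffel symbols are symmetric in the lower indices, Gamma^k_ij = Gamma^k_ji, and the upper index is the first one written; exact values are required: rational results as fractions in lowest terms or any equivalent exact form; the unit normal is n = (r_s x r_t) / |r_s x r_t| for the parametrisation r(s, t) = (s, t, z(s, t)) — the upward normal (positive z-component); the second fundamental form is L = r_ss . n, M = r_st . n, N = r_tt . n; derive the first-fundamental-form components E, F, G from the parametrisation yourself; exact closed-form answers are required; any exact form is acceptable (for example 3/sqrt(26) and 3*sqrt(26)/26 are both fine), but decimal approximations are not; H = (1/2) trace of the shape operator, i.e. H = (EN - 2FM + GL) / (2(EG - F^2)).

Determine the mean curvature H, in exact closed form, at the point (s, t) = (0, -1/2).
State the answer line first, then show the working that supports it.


Answer: H = 3*sqrt(5)/5

z_s = 0, z_t = -2, z_ss = 6, z_st = 0, z_tt = 0
E = 1, F = 0, G = 5; answer radicand W^2 = 5
unnormalised second-form numerators: l = 6, m = 0, n = 0; L = l/sqrt(5), and similarly M = m/sqrt(W^2), N = n/sqrt(W^2)
H = (E*n - 2*F*m + G*l) / (2*(EG - F^2)*sqrt(W^2)); E*n - 2*F*m + G*l = 30, EG - F^2 = 5, so H = (3)/sqrt(5)


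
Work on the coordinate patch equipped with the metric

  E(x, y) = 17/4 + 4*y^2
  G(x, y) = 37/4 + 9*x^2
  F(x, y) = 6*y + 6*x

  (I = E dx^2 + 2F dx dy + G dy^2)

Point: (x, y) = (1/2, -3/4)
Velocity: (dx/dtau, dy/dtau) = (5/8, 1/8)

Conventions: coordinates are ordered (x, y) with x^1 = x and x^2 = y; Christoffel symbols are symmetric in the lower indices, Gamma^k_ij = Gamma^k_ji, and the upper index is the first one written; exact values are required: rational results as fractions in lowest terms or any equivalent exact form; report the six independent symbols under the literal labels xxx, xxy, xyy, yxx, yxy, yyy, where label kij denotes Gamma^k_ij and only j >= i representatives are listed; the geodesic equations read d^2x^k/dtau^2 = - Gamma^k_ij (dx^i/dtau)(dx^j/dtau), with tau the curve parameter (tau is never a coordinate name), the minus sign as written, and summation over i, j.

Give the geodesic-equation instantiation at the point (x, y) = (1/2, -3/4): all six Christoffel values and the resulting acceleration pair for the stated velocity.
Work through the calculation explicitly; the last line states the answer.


E = 13/2, F = -3/2, G = 23/2 at the point
E_x = 0, E_y = -6, F_x = 6, F_y = 6, G_x = 9, G_y = 0
EG - F^2 = 145/2;  g^inv = (2/145) * [[23/2, 3/2], [3/2, 13/2]]
first-kind symbols [ij,l] = (1/2)(d_i g_jl + d_j g_il - d_l g_ij): [xx,x] = E_x/2 = 0, [xx,y] = F_x - E_y/2 = 9, [xy,x] = E_y/2 = -3, [xy,y] = G_x/2 = 9/2, [yy,x] = F_y - G_x/2 = 3/2, [yy,y] = G_y/2 = 0
Gamma^x_ij = (G*[ij,x] - F*[ij,y])/(EG - F^2), Gamma^y_ij = (E*[ij,y] - F*[ij,x])/(EG - F^2)
Gamma_xxx = 27/145, Gamma_xxy = -111/290, Gamma_xyy = 69/290, Gamma_yxx = 117/145, Gamma_yxy = 99/290, Gamma_yyy = 9/290
d^2x/dtau^2 = -(Gamma_xxx*(5/8)^2 + 2*Gamma_xxy*(5/8)*(1/8) + Gamma_xyy*(1/8)^2) = -309/18560
d^2y/dtau^2 = -(Gamma_yxx*(5/8)^2 + 2*Gamma_yxy*(5/8)*(1/8) + Gamma_yyy*(1/8)^2) = -6849/18560

Answer: Gamma_xxx = 27/145, Gamma_xxy = -111/290, Gamma_xyy = 69/290, Gamma_yxx = 117/145, Gamma_yxy = 99/290, Gamma_yyy = 9/290; accelerations (d^2x/dtau^2, d^2y/dtau^2) = (-309/18560, -6849/18560)


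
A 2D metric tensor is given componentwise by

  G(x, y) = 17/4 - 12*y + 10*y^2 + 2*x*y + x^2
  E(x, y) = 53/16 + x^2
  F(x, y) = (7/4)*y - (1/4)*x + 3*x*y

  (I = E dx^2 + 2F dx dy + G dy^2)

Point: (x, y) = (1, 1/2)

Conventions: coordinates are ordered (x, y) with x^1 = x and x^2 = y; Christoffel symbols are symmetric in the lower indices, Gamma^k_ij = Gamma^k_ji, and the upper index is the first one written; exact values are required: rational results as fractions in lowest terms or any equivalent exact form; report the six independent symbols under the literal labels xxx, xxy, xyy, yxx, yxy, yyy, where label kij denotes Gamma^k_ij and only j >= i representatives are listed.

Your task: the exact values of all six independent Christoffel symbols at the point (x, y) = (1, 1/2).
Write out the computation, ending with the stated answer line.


E = 69/16, F = 17/8, G = 11/4 at the point
E_x = 2, E_y = 0, F_x = 5/4, F_y = 19/4, G_x = 3, G_y = 0
EG - F^2 = 235/32;  g^inv = (32/235) * [[11/4, -17/8], [-17/8, 69/16]]
first-kind symbols [ij,l] = (1/2)(d_i g_jl + d_j g_il - d_l g_ij): [xx,x] = E_x/2 = 1, [xx,y] = F_x - E_y/2 = 5/4, [xy,x] = E_y/2 = 0, [xy,y] = G_x/2 = 3/2, [yy,x] = F_y - G_x/2 = 13/4, [yy,y] = G_y/2 = 0
Gamma^x_ij = (G*[ij,x] - F*[ij,y])/(EG - F^2), Gamma^y_ij = (E*[ij,y] - F*[ij,x])/(EG - F^2)

Answer: Gamma_xxx = 3/235, Gamma_xxy = -102/235, Gamma_xyy = 286/235, Gamma_yxx = 209/470, Gamma_yxy = 207/235, Gamma_yyy = -221/235


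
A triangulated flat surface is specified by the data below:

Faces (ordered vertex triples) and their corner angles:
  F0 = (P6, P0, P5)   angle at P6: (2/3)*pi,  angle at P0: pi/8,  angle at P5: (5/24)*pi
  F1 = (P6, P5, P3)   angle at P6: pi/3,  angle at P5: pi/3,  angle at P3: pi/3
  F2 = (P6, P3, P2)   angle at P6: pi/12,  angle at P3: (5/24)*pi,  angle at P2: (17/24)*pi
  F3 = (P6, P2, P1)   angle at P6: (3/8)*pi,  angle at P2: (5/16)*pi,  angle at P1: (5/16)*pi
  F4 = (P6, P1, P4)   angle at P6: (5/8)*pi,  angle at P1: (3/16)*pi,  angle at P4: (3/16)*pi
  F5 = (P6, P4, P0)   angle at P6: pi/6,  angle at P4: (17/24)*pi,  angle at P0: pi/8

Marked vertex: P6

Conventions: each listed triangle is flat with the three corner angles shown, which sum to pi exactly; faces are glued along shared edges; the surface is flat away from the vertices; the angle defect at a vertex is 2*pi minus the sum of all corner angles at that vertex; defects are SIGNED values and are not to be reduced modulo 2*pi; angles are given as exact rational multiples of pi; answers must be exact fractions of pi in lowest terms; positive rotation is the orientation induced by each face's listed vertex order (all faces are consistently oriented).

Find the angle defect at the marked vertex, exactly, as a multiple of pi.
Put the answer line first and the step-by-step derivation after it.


Answer: defect(P6) = -pi/4

Sum of corner angles at P6: (9/4)*pi
defect = 2*pi - (9/4)*pi
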